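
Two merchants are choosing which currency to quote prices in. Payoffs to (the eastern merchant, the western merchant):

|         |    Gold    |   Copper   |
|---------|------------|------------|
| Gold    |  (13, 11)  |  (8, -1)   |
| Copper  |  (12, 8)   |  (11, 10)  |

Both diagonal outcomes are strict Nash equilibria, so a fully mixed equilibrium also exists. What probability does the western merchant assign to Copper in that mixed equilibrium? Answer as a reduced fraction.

1/4

The western merchant's mix q on Gold must make the eastern merchant indifferent between Gold and Copper.
The eastern merchant's payoff from Gold: 13q + 8(1−q). From Copper: 12q + 11(1−q).
Set equal: 1q = 3(1−q) → q = 3/4.
Probability on Copper is 1 − 3/4 = 1/4.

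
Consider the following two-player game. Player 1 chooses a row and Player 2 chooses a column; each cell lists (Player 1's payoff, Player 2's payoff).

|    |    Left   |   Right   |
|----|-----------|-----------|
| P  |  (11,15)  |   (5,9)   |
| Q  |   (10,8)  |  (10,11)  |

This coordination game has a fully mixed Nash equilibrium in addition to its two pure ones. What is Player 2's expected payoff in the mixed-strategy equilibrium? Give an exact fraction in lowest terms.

Player 1 mixes with probability p on P, chosen so Player 2 is indifferent: 15p + 8(1−p) = 9p + 11(1−p) gives p = 1/3.
Player 2's expected payoff is 15·1/3 + 8·2/3 = 31/3.

31/3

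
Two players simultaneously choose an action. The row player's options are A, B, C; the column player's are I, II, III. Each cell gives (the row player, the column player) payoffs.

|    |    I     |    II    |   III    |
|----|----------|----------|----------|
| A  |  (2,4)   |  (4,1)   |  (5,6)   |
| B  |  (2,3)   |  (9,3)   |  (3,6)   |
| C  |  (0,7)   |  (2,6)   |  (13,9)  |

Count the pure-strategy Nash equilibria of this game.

1

(C, III): the row player gets 13 (best alternative 5); the column player gets 9 (best alternative 7). Neither deviates — NE.
(A, I) is not a NE: the column player would switch to III (6 > 4).
No other cell survives both best-response checks, so there is 1 pure NE.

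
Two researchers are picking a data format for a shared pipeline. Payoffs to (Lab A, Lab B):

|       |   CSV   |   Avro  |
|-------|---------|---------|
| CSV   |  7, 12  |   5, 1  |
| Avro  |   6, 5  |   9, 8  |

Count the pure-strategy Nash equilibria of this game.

Both CSV: Lab A gets 7 (best alternative 6); Lab B gets 12 (best alternative 1). Neither deviates — NE.
Both Avro: Lab A gets 9 (best alternative 5); Lab B gets 8 (best alternative 5). Neither deviates — NE.
(Avro, CSV) is not a NE: Lab A would switch to CSV (7 > 6).
No other cell survives both best-response checks, so there are 2 pure NE.

2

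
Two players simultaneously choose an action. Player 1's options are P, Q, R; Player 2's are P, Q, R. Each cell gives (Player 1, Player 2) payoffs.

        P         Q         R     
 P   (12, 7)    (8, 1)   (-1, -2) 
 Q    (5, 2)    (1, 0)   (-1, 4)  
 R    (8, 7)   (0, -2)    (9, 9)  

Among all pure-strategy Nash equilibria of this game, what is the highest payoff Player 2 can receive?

Both P is a pure NE (Player 1: 12 ≥ 8; Player 2: 7 ≥ 1). Player 2 gets 7.
Both R is a pure NE (Player 1: 9 ≥ -1; Player 2: 9 ≥ 7). Player 2 gets 9.
Every other cell has a profitable deviation for at least one player. Highest of {7, 9} is 9.

9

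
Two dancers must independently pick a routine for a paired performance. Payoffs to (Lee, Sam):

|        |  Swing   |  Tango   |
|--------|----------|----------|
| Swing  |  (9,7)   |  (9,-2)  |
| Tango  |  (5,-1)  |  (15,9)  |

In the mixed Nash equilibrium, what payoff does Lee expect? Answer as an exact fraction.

Sam mixes with probability q on Swing, chosen so Lee is indifferent: 9q + 9(1−q) = 5q + 15(1−q) gives q = 3/5.
Lee's expected payoff (from either row, since indifferent) is 9·3/5 + 9·2/5 = 9.

9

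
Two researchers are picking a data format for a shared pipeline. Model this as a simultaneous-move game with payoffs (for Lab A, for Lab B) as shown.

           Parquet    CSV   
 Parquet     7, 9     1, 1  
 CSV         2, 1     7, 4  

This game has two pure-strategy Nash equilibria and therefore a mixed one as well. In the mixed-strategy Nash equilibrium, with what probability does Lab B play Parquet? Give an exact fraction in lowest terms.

6/11

Lab B's mix q on Parquet must make Lab A indifferent between Parquet and CSV.
Lab A's payoff from Parquet: 7q + 1(1−q). From CSV: 2q + 7(1−q).
Set equal: 5q = 6(1−q) → q = 6/11.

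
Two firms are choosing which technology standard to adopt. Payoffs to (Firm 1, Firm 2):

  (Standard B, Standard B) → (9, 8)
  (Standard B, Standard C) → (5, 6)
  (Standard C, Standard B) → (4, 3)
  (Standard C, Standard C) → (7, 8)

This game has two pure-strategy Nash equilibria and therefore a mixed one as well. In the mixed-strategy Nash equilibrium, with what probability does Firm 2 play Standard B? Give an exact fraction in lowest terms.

Firm 2's mix q on Standard B must make Firm 1 indifferent between Standard B and Standard C.
Firm 1's payoff from Standard B: 9q + 5(1−q). From Standard C: 4q + 7(1−q).
Set equal: 5q = 2(1−q) → q = 2/7.

2/7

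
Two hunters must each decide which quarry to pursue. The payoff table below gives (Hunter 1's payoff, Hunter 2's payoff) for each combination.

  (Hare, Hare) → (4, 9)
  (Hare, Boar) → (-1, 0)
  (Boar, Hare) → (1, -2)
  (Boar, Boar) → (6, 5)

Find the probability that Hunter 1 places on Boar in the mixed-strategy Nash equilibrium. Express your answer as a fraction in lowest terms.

9/16

Hunter 1's mix p on Hare must make Hunter 2 indifferent between Hare and Boar.
Hunter 2's payoff from Hare: 9p + (-2)(1−p). From Boar: 0p + 5(1−p).
Set equal: 9p = 7(1−p) → p = 7/16.
Probability on Boar is 1 − 7/16 = 9/16.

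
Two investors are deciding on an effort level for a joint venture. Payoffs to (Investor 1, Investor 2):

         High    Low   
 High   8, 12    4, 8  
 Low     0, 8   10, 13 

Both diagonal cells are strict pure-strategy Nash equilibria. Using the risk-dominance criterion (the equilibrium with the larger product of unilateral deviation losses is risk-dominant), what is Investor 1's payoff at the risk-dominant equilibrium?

8

At both High: Investor 1 loses 8 − 0 = 8 by deviating; Investor 2 loses 12 − 8 = 4. Product = 8·4 = 32.
At both Low: Investor 1 loses 10 − 4 = 6 by deviating; Investor 2 loses 13 − 8 = 5. Product = 6·5 = 30.
32 > 30, so both High is risk-dominant. Investor 1's payoff there is 8.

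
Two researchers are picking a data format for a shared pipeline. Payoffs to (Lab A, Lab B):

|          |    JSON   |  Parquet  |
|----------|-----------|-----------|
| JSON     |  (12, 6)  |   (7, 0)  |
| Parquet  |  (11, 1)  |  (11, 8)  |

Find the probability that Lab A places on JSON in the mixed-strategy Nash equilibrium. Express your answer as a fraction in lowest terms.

Lab A's mix p on JSON must make Lab B indifferent between JSON and Parquet.
Lab B's payoff from JSON: 6p + 1(1−p). From Parquet: 0p + 8(1−p).
Set equal: 6p = 7(1−p) → p = 7/13.

7/13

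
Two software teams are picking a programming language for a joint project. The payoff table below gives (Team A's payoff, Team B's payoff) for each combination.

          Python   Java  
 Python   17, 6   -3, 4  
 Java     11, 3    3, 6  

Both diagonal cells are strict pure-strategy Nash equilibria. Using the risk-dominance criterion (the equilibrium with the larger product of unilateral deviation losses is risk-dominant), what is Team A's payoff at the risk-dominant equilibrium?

3

At both Python: Team A loses 17 − 11 = 6 by deviating; Team B loses 6 − 4 = 2. Product = 6·2 = 12.
At both Java: Team A loses 3 − (-3) = 6 by deviating; Team B loses 6 − 3 = 3. Product = 6·3 = 18.
18 > 12, so both Java is risk-dominant. Team A's payoff there is 3.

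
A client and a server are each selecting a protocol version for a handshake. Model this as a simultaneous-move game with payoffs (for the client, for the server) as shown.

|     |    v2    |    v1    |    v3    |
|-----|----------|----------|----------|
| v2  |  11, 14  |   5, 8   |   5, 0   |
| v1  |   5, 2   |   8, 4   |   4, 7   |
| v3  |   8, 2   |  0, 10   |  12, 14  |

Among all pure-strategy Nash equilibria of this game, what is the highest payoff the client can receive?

12

Both v2 is a pure NE (the client: 11 ≥ 8; the server: 14 ≥ 8). The client gets 11.
Both v3 is a pure NE (the client: 12 ≥ 5; the server: 14 ≥ 10). The client gets 12.
Every other cell has a profitable deviation for at least one player. Highest of {11, 12} is 12.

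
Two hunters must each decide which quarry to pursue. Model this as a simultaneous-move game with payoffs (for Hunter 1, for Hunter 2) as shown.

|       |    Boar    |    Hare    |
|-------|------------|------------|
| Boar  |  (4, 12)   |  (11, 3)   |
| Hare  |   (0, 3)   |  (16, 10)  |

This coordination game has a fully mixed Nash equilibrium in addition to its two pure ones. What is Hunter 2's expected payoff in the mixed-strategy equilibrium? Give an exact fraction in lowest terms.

Hunter 1 mixes with probability p on Boar, chosen so Hunter 2 is indifferent: 12p + 3(1−p) = 3p + 10(1−p) gives p = 7/16.
Hunter 2's expected payoff is 12·7/16 + 3·9/16 = 111/16.

111/16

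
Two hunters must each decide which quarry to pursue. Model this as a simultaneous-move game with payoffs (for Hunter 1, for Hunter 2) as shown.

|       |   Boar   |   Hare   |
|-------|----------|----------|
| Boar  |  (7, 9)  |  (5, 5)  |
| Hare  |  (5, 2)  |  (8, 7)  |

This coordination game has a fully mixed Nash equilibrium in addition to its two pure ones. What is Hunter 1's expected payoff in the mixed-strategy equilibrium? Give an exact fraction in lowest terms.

Hunter 2 mixes with probability q on Boar, chosen so Hunter 1 is indifferent: 7q + 5(1−q) = 5q + 8(1−q) gives q = 3/5.
Hunter 1's expected payoff (from either row, since indifferent) is 7·3/5 + 5·2/5 = 31/5.

31/5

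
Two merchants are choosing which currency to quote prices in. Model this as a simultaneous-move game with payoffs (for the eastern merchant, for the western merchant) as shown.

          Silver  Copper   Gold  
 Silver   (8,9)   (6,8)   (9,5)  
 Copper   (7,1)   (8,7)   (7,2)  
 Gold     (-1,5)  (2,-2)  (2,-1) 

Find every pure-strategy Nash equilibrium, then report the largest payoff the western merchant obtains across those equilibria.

9

Both Silver is a pure NE (the eastern merchant: 8 ≥ 7; the western merchant: 9 ≥ 8). The western merchant gets 9.
Both Copper is a pure NE (the eastern merchant: 8 ≥ 6; the western merchant: 7 ≥ 2). The western merchant gets 7.
Every other cell has a profitable deviation for at least one player. Highest of {9, 7} is 9.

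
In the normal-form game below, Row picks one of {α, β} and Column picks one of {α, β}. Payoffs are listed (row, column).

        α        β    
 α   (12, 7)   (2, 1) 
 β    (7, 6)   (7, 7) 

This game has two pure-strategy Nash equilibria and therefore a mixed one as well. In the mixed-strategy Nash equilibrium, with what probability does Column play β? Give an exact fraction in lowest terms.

1/2

Column's mix q on α must make Row indifferent between α and β.
Row's payoff from α: 12q + 2(1−q). From β: 7q + 7(1−q).
Set equal: 5q = 5(1−q) → q = 5/10 = 1/2.
Probability on β is 1 − 1/2 = 1/2.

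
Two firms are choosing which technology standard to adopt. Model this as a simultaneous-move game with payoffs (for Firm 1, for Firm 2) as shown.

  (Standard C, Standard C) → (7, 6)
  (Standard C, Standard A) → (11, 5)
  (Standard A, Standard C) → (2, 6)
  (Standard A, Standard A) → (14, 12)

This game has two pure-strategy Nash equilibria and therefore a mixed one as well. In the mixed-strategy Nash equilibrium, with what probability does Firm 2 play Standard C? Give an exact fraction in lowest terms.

3/8

Firm 2's mix q on Standard C must make Firm 1 indifferent between Standard C and Standard A.
Firm 1's payoff from Standard C: 7q + 11(1−q). From Standard A: 2q + 14(1−q).
Set equal: 5q = 3(1−q) → q = 3/8.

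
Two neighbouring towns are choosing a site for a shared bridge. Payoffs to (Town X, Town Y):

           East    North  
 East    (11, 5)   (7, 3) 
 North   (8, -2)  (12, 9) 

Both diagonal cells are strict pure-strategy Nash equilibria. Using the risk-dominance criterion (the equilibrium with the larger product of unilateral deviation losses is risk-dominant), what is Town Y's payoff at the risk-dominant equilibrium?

At both East: Town X loses 11 − 8 = 3 by deviating; Town Y loses 5 − 3 = 2. Product = 3·2 = 6.
At both North: Town X loses 12 − 7 = 5 by deviating; Town Y loses 9 − (-2) = 11. Product = 5·11 = 55.
55 > 6, so both North is risk-dominant. Town Y's payoff there is 9.

9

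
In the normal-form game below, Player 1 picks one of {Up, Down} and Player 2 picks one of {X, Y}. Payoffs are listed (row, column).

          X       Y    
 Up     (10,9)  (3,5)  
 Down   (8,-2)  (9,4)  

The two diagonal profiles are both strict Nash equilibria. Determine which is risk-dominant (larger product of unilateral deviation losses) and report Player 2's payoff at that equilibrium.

At (Up, X): Player 1 loses 10 − 8 = 2 by deviating; Player 2 loses 9 − 5 = 4. Product = 2·4 = 8.
At (Down, Y): Player 1 loses 9 − 3 = 6 by deviating; Player 2 loses 4 − (-2) = 6. Product = 6·6 = 36.
36 > 8, so (Down, Y) is risk-dominant. Player 2's payoff there is 4.

4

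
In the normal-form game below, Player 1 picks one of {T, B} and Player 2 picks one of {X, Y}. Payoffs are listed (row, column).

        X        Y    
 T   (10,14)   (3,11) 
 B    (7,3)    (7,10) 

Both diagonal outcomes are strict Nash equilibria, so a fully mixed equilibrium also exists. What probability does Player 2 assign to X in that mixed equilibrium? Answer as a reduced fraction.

4/7

Player 2's mix q on X must make Player 1 indifferent between T and B.
Player 1's payoff from T: 10q + 3(1−q). From B: 7q + 7(1−q).
Set equal: 3q = 4(1−q) → q = 4/7.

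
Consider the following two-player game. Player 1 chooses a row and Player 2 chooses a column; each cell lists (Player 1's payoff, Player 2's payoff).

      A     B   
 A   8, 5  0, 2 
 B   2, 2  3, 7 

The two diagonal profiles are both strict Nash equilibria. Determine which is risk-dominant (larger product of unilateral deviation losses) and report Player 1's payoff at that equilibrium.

At both A: Player 1 loses 8 − 2 = 6 by deviating; Player 2 loses 5 − 2 = 3. Product = 6·3 = 18.
At both B: Player 1 loses 3 − 0 = 3 by deviating; Player 2 loses 7 − 2 = 5. Product = 3·5 = 15.
18 > 15, so both A is risk-dominant. Player 1's payoff there is 8.

8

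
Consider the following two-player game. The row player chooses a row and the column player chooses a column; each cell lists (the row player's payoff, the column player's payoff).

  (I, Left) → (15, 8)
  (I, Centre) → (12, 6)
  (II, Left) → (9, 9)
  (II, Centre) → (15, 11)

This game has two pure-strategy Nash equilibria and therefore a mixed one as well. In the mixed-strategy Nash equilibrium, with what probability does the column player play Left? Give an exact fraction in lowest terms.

The column player's mix q on Left must make the row player indifferent between I and II.
The row player's payoff from I: 15q + 12(1−q). From II: 9q + 15(1−q).
Set equal: 6q = 3(1−q) → q = 3/9 = 1/3.

1/3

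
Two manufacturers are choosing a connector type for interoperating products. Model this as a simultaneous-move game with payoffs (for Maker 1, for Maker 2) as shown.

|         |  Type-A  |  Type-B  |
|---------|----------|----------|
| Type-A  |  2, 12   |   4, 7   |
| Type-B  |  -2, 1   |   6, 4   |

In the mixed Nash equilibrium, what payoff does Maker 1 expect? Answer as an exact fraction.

10/3

Maker 2 mixes with probability q on Type-A, chosen so Maker 1 is indifferent: 2q + 4(1−q) = (-2)q + 6(1−q) gives q = 1/3.
Maker 1's expected payoff (from either row, since indifferent) is 2·1/3 + 4·2/3 = 10/3.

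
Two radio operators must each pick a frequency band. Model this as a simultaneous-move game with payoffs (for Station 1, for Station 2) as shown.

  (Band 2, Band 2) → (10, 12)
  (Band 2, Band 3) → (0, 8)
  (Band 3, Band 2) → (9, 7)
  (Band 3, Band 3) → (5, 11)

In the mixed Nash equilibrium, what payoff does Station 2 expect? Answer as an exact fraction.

19/2

Station 1 mixes with probability p on Band 2, chosen so Station 2 is indifferent: 12p + 7(1−p) = 8p + 11(1−p) gives p = 1/2.
Station 2's expected payoff is 12·1/2 + 7·1/2 = 19/2.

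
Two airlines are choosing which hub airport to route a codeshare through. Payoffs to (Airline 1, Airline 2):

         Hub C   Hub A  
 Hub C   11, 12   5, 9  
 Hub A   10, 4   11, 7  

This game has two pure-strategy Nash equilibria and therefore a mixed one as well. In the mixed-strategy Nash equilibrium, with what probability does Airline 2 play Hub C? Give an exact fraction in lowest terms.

6/7

Airline 2's mix q on Hub C must make Airline 1 indifferent between Hub C and Hub A.
Airline 1's payoff from Hub C: 11q + 5(1−q). From Hub A: 10q + 11(1−q).
Set equal: 1q = 6(1−q) → q = 6/7.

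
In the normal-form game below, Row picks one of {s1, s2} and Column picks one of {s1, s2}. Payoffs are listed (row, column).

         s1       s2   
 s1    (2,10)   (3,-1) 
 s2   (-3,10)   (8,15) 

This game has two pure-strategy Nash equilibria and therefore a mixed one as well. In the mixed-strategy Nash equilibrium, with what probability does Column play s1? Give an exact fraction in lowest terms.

Column's mix q on s1 must make Row indifferent between s1 and s2.
Row's payoff from s1: 2q + 3(1−q). From s2: (-3)q + 8(1−q).
Set equal: 5q = 5(1−q) → q = 5/10 = 1/2.

1/2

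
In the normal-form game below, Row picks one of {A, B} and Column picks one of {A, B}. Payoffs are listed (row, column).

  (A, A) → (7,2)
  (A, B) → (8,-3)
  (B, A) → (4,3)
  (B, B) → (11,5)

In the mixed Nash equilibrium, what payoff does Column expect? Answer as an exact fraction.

Row mixes with probability p on A, chosen so Column is indifferent: 2p + 3(1−p) = (-3)p + 5(1−p) gives p = 2/7.
Column's expected payoff is 2·2/7 + 3·5/7 = 19/7.

19/7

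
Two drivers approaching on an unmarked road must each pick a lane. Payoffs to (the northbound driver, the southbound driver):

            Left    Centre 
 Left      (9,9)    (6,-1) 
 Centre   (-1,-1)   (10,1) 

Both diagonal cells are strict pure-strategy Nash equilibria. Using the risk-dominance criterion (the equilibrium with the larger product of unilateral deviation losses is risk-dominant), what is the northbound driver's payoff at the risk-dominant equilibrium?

At both Left: the northbound driver loses 9 − (-1) = 10 by deviating; the southbound driver loses 9 − (-1) = 10. Product = 10·10 = 100.
At both Centre: the northbound driver loses 10 − 6 = 4 by deviating; the southbound driver loses 1 − (-1) = 2. Product = 4·2 = 8.
100 > 8, so both Left is risk-dominant. The northbound driver's payoff there is 9.

9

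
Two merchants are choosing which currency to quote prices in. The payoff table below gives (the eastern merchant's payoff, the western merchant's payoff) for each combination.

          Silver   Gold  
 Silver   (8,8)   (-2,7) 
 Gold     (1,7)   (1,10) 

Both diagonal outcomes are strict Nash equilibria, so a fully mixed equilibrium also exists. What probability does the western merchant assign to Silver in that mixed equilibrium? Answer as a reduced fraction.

The western merchant's mix q on Silver must make the eastern merchant indifferent between Silver and Gold.
The eastern merchant's payoff from Silver: 8q + (-2)(1−q). From Gold: 1q + 1(1−q).
Set equal: 7q = 3(1−q) → q = 3/10.

3/10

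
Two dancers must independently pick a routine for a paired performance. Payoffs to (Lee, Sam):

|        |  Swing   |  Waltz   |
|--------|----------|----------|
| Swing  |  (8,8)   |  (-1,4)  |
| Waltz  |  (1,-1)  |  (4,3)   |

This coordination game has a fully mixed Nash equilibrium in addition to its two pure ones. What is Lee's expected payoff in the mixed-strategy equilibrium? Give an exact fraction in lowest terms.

11/4

Sam mixes with probability q on Swing, chosen so Lee is indifferent: 8q + (-1)(1−q) = 1q + 4(1−q) gives q = 5/12.
Lee's expected payoff (from either row, since indifferent) is 8·5/12 + (-1)·7/12 = 11/4.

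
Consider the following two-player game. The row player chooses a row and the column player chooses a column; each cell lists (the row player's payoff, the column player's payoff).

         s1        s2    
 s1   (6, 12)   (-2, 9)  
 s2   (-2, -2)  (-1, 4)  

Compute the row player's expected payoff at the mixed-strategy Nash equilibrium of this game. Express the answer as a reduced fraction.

-10/9

The column player mixes with probability q on s1, chosen so the row player is indifferent: 6q + (-2)(1−q) = (-2)q + (-1)(1−q) gives q = 1/9.
The row player's expected payoff (from either row, since indifferent) is 6·1/9 + (-2)·8/9 = -10/9.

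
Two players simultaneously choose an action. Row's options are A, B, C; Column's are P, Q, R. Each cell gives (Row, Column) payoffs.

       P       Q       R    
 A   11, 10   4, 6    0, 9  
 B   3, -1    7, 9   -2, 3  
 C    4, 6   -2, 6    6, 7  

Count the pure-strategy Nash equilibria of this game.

3

(A, P): Row gets 11 (best alternative 4); Column gets 10 (best alternative 9). Neither deviates — NE.
(B, Q): Row gets 7 (best alternative 4); Column gets 9 (best alternative 3). Neither deviates — NE.
(C, R): Row gets 6 (best alternative 0); Column gets 7 (best alternative 6). Neither deviates — NE.
(C, Q) is not a NE: Row would switch to B (7 > -2).
No other cell survives both best-response checks, so there are 3 pure NE.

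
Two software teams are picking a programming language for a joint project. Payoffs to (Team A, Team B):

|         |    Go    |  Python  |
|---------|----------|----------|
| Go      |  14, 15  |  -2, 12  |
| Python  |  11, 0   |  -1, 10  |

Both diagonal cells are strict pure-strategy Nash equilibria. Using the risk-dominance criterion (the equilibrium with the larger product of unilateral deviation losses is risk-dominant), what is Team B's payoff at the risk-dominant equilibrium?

10

At both Go: Team A loses 14 − 11 = 3 by deviating; Team B loses 15 − 12 = 3. Product = 3·3 = 9.
At both Python: Team A loses -1 − (-2) = 1 by deviating; Team B loses 10 − 0 = 10. Product = 1·10 = 10.
10 > 9, so both Python is risk-dominant. Team B's payoff there is 10.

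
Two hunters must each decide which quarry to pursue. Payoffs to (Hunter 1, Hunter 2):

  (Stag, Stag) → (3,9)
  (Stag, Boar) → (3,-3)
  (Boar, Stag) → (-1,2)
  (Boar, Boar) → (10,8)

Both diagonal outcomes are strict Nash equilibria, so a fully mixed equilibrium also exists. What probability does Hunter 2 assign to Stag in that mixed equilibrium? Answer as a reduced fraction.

7/11

Hunter 2's mix q on Stag must make Hunter 1 indifferent between Stag and Boar.
Hunter 1's payoff from Stag: 3q + 3(1−q). From Boar: (-1)q + 10(1−q).
Set equal: 4q = 7(1−q) → q = 7/11.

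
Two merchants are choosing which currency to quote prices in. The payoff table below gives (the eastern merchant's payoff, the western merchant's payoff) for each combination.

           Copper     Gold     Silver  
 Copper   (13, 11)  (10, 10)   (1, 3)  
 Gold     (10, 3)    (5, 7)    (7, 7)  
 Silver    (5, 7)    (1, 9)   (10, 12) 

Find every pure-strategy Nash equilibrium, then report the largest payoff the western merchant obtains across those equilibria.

12

Both Copper is a pure NE (the eastern merchant: 13 ≥ 10; the western merchant: 11 ≥ 10). The western merchant gets 11.
Both Silver is a pure NE (the eastern merchant: 10 ≥ 7; the western merchant: 12 ≥ 9). The western merchant gets 12.
Every other cell has a profitable deviation for at least one player. Highest of {11, 12} is 12.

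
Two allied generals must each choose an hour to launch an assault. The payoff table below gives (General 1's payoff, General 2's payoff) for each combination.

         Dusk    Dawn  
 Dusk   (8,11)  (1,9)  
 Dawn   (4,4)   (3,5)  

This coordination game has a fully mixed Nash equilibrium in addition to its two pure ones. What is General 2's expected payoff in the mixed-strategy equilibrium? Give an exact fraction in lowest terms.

19/3

General 1 mixes with probability p on Dusk, chosen so General 2 is indifferent: 11p + 4(1−p) = 9p + 5(1−p) gives p = 1/3.
General 2's expected payoff is 11·1/3 + 4·2/3 = 19/3.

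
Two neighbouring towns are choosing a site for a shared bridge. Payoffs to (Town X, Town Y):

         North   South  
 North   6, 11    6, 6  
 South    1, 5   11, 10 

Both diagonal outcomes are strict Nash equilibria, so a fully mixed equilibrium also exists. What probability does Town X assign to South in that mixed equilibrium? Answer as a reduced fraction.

1/2

Town X's mix p on North must make Town Y indifferent between North and South.
Town Y's payoff from North: 11p + 5(1−p). From South: 6p + 10(1−p).
Set equal: 5p = 5(1−p) → p = 5/10 = 1/2.
Probability on South is 1 − 1/2 = 1/2.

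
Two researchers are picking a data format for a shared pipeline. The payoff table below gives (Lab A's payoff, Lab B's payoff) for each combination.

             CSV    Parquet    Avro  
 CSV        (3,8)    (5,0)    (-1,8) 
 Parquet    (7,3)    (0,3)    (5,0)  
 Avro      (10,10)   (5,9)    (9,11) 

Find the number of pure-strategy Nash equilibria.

1

Both Avro: Lab A gets 9 (best alternative 5); Lab B gets 11 (best alternative 10). Neither deviates — NE.
Both CSV is not a NE: Lab A would switch to Avro (10 > 3).
No other cell survives both best-response checks, so there is 1 pure NE.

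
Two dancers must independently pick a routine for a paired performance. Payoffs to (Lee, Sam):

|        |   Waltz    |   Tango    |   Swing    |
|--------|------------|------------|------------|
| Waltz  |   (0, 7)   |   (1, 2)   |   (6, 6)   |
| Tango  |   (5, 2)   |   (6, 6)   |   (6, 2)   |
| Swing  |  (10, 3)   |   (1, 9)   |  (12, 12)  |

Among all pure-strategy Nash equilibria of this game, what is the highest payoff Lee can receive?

12

Both Tango is a pure NE (Lee: 6 ≥ 1; Sam: 6 ≥ 2). Lee gets 6.
Both Swing is a pure NE (Lee: 12 ≥ 6; Sam: 12 ≥ 9). Lee gets 12.
Every other cell has a profitable deviation for at least one player. Highest of {6, 12} is 12.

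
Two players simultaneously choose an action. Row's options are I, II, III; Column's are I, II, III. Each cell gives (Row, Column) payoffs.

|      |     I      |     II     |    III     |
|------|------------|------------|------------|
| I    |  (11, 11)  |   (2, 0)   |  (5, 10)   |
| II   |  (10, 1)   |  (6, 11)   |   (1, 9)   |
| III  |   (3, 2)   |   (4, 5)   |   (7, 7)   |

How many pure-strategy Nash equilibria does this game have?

Both I: Row gets 11 (best alternative 10); Column gets 11 (best alternative 10). Neither deviates — NE.
Both II: Row gets 6 (best alternative 4); Column gets 11 (best alternative 9). Neither deviates — NE.
Both III: Row gets 7 (best alternative 5); Column gets 7 (best alternative 5). Neither deviates — NE.
(III, I) is not a NE: Row would switch to I (11 > 3).
No other cell survives both best-response checks, so there are 3 pure NE.

3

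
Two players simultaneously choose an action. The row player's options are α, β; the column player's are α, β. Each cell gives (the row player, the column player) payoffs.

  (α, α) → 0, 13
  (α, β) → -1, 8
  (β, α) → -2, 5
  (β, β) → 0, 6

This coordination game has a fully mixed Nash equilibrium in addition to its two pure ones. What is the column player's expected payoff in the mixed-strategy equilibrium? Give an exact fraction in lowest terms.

The row player mixes with probability p on α, chosen so the column player is indifferent: 13p + 5(1−p) = 8p + 6(1−p) gives p = 1/6.
The column player's expected payoff is 13·1/6 + 5·5/6 = 19/3.

19/3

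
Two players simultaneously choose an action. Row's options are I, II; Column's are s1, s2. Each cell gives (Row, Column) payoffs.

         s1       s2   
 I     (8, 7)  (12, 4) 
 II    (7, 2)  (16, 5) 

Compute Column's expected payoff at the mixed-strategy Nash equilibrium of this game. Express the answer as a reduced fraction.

9/2

Row mixes with probability p on I, chosen so Column is indifferent: 7p + 2(1−p) = 4p + 5(1−p) gives p = 1/2.
Column's expected payoff is 7·1/2 + 2·1/2 = 9/2.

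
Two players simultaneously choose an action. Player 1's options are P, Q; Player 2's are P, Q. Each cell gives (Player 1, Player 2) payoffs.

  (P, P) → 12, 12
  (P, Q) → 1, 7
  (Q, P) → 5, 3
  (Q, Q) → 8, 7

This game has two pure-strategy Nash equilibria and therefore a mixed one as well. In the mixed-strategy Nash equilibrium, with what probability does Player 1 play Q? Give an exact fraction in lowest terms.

5/9

Player 1's mix p on P must make Player 2 indifferent between P and Q.
Player 2's payoff from P: 12p + 3(1−p). From Q: 7p + 7(1−p).
Set equal: 5p = 4(1−p) → p = 4/9.
Probability on Q is 1 − 4/9 = 5/9.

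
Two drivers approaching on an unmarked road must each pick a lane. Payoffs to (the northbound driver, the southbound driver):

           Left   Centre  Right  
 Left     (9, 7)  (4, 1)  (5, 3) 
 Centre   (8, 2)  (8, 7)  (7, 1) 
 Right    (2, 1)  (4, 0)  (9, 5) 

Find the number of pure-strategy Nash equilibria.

3

Both Left: the northbound driver gets 9 (best alternative 8); the southbound driver gets 7 (best alternative 3). Neither deviates — NE.
Both Centre: the northbound driver gets 8 (best alternative 4); the southbound driver gets 7 (best alternative 2). Neither deviates — NE.
Both Right: the northbound driver gets 9 (best alternative 7); the southbound driver gets 5 (best alternative 1). Neither deviates — NE.
(Left, Centre) is not a NE: the northbound driver would switch to Centre (8 > 4).
No other cell survives both best-response checks, so there are 3 pure NE.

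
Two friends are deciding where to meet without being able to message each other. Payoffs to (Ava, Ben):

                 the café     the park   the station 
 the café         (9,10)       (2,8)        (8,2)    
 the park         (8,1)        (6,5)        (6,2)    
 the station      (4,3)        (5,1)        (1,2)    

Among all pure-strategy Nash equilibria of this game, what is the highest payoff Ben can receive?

Both the café is a pure NE (Ava: 9 ≥ 8; Ben: 10 ≥ 8). Ben gets 10.
Both the park is a pure NE (Ava: 6 ≥ 5; Ben: 5 ≥ 2). Ben gets 5.
Every other cell has a profitable deviation for at least one player. Highest of {10, 5} is 10.

10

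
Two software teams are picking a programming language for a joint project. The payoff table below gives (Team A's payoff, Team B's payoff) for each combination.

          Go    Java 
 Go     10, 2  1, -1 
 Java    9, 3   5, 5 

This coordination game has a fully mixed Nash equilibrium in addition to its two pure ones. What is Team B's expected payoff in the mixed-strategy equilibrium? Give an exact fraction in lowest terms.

Team A mixes with probability p on Go, chosen so Team B is indifferent: 2p + 3(1−p) = (-1)p + 5(1−p) gives p = 2/5.
Team B's expected payoff is 2·2/5 + 3·3/5 = 13/5.

13/5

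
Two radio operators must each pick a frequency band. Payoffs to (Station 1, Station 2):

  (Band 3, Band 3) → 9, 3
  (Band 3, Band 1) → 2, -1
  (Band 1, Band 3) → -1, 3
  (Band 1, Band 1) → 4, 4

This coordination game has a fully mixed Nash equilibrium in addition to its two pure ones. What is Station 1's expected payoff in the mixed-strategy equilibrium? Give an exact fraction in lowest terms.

19/6

Station 2 mixes with probability q on Band 3, chosen so Station 1 is indifferent: 9q + 2(1−q) = (-1)q + 4(1−q) gives q = 1/6.
Station 1's expected payoff (from either row, since indifferent) is 9·1/6 + 2·5/6 = 19/6.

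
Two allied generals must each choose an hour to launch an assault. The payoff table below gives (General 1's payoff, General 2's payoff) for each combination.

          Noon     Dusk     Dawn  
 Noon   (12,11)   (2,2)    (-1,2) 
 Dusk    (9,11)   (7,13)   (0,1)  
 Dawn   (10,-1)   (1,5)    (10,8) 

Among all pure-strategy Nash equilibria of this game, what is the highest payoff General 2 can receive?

13

Both Noon is a pure NE (General 1: 12 ≥ 10; General 2: 11 ≥ 2). General 2 gets 11.
Both Dusk is a pure NE (General 1: 7 ≥ 2; General 2: 13 ≥ 11). General 2 gets 13.
Both Dawn is a pure NE (General 1: 10 ≥ 0; General 2: 8 ≥ 5). General 2 gets 8.
Every other cell has a profitable deviation for at least one player. Highest of {11, 13, 8} is 13.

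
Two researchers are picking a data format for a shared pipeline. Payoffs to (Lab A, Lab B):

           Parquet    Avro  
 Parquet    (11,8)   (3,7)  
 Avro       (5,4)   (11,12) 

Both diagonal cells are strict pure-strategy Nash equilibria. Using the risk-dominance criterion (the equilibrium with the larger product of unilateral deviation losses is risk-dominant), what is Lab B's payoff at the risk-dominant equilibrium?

12

At both Parquet: Lab A loses 11 − 5 = 6 by deviating; Lab B loses 8 − 7 = 1. Product = 6·1 = 6.
At both Avro: Lab A loses 11 − 3 = 8 by deviating; Lab B loses 12 − 4 = 8. Product = 8·8 = 64.
64 > 6, so both Avro is risk-dominant. Lab B's payoff there is 12.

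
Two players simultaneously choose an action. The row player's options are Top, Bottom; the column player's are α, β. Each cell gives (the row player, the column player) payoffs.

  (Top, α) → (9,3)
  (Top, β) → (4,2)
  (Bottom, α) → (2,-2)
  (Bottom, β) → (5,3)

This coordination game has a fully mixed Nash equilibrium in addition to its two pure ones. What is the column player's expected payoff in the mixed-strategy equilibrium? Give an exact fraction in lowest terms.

13/6

The row player mixes with probability p on Top, chosen so the column player is indifferent: 3p + (-2)(1−p) = 2p + 3(1−p) gives p = 5/6.
The column player's expected payoff is 3·5/6 + (-2)·1/6 = 13/6.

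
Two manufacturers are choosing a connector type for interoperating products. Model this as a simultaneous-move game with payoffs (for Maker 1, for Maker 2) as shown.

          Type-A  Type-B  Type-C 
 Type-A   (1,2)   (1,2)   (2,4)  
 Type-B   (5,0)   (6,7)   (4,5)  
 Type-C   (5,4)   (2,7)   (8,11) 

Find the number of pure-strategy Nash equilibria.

Both Type-B: Maker 1 gets 6 (best alternative 2); Maker 2 gets 7 (best alternative 5). Neither deviates — NE.
Both Type-C: Maker 1 gets 8 (best alternative 4); Maker 2 gets 11 (best alternative 7). Neither deviates — NE.
Both Type-A is not a NE: Maker 1 would switch to Type-B (5 > 1).
No other cell survives both best-response checks, so there are 2 pure NE.

2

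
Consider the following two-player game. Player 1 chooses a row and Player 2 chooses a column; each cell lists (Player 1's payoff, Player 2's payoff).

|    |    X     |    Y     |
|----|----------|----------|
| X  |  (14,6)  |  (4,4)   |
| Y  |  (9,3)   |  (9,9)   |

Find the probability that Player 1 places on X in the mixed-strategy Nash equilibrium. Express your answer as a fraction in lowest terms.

Player 1's mix p on X must make Player 2 indifferent between X and Y.
Player 2's payoff from X: 6p + 3(1−p). From Y: 4p + 9(1−p).
Set equal: 2p = 6(1−p) → p = 6/8 = 3/4.

3/4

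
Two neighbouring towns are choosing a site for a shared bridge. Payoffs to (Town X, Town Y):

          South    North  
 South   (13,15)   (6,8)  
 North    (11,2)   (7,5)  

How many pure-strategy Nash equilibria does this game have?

Both South: Town X gets 13 (best alternative 11); Town Y gets 15 (best alternative 8). Neither deviates — NE.
Both North: Town X gets 7 (best alternative 6); Town Y gets 5 (best alternative 2). Neither deviates — NE.
(North, South) is not a NE: Town X would switch to South (13 > 11).
No other cell survives both best-response checks, so there are 2 pure NE.

2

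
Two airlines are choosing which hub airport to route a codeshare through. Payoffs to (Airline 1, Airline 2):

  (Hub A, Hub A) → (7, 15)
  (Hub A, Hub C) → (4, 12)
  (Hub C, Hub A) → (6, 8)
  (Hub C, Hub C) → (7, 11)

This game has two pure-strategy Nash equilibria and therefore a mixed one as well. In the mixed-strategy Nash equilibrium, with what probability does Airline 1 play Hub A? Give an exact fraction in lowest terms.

Airline 1's mix p on Hub A must make Airline 2 indifferent between Hub A and Hub C.
Airline 2's payoff from Hub A: 15p + 8(1−p). From Hub C: 12p + 11(1−p).
Set equal: 3p = 3(1−p) → p = 3/6 = 1/2.

1/2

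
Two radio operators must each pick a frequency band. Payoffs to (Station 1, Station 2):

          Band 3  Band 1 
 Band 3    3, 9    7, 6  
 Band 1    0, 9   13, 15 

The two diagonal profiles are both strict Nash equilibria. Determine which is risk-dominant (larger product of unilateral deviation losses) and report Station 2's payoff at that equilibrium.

At both Band 3: Station 1 loses 3 − 0 = 3 by deviating; Station 2 loses 9 − 6 = 3. Product = 3·3 = 9.
At both Band 1: Station 1 loses 13 − 7 = 6 by deviating; Station 2 loses 15 − 9 = 6. Product = 6·6 = 36.
36 > 9, so both Band 1 is risk-dominant. Station 2's payoff there is 15.

15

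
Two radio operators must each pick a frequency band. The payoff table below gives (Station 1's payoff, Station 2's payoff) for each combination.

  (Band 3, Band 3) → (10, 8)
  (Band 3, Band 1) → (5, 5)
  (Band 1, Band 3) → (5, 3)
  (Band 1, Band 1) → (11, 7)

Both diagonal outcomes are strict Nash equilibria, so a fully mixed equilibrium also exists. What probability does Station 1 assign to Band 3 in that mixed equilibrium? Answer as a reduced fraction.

Station 1's mix p on Band 3 must make Station 2 indifferent between Band 3 and Band 1.
Station 2's payoff from Band 3: 8p + 3(1−p). From Band 1: 5p + 7(1−p).
Set equal: 3p = 4(1−p) → p = 4/7.

4/7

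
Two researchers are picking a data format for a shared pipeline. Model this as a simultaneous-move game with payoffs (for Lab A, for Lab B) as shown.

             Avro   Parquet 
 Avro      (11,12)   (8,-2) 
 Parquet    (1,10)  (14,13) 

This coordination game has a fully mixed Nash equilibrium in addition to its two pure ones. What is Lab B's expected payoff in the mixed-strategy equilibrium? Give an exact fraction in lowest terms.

176/17

Lab A mixes with probability p on Avro, chosen so Lab B is indifferent: 12p + 10(1−p) = (-2)p + 13(1−p) gives p = 3/17.
Lab B's expected payoff is 12·3/17 + 10·14/17 = 176/17.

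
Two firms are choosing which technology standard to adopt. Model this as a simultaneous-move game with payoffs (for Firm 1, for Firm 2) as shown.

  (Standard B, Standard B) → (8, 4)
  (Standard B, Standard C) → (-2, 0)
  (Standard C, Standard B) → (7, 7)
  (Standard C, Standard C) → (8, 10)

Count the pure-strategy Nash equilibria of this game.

2

Both Standard B: Firm 1 gets 8 (best alternative 7); Firm 2 gets 4 (best alternative 0). Neither deviates — NE.
Both Standard C: Firm 1 gets 8 (best alternative -2); Firm 2 gets 10 (best alternative 7). Neither deviates — NE.
(Standard C, Standard B) is not a NE: Firm 1 would switch to Standard B (8 > 7).
No other cell survives both best-response checks, so there are 2 pure NE.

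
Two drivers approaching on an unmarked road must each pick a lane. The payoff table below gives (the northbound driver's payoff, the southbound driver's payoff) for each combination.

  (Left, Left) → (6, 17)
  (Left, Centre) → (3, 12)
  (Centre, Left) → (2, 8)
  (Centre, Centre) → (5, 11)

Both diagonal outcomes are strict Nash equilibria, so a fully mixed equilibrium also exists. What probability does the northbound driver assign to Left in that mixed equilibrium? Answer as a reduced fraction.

3/8

The northbound driver's mix p on Left must make the southbound driver indifferent between Left and Centre.
The southbound driver's payoff from Left: 17p + 8(1−p). From Centre: 12p + 11(1−p).
Set equal: 5p = 3(1−p) → p = 3/8.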